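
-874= -874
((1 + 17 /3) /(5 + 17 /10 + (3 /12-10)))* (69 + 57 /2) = -13000 /61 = -213.11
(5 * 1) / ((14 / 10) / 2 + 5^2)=50 / 257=0.19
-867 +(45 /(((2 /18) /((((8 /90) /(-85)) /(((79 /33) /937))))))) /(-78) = -75499239 /87295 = -864.87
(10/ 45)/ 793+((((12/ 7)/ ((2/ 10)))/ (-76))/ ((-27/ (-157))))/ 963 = -366347/ 914099823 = -0.00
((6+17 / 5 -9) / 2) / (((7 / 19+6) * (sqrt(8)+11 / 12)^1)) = 0.01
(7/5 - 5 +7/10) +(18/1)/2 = 61/10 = 6.10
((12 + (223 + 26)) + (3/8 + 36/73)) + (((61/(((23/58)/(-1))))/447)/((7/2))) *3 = 3664529375/14009576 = 261.57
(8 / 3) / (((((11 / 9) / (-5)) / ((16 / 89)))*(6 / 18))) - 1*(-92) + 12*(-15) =-91912 / 979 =-93.88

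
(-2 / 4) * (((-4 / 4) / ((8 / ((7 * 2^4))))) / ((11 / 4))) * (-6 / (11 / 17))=-2856 / 121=-23.60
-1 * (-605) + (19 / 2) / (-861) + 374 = 1685819 / 1722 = 978.99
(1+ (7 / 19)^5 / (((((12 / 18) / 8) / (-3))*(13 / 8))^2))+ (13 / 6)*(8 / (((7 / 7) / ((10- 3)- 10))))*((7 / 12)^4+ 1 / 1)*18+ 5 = -124740453523039 / 120516690528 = -1035.05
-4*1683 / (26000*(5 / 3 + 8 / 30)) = -5049 / 37700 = -0.13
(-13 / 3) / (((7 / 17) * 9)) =-221 / 189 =-1.17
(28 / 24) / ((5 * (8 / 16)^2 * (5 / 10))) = 28 / 15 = 1.87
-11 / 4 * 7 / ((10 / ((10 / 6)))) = -3.21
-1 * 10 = -10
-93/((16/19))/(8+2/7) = -12369/928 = -13.33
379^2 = 143641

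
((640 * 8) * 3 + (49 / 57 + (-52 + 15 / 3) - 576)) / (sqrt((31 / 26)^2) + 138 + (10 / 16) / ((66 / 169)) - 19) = 1922052704 / 15883715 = 121.01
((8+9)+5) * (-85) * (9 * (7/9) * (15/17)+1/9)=-105820/9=-11757.78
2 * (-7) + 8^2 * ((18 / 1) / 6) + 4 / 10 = 892 / 5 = 178.40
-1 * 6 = -6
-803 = -803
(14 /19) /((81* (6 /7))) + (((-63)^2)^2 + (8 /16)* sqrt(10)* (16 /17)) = 8* sqrt(10) /17 + 72731420986 /4617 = 15752962.50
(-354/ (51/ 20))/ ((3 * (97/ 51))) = -2360/ 97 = -24.33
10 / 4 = 5 / 2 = 2.50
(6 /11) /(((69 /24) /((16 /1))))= 3.04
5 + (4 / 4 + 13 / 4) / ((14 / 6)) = 191 / 28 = 6.82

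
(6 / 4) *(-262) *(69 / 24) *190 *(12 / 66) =-858705 / 22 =-39032.05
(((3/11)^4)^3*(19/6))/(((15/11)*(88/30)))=3365793/25107427013768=0.00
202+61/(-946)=191031/946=201.94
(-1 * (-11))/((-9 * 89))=-11/801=-0.01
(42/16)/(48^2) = 7/6144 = 0.00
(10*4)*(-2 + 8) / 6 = 40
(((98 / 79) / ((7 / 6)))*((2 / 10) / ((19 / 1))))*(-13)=-1092 / 7505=-0.15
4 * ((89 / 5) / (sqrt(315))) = 356 * sqrt(35) / 525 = 4.01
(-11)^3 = -1331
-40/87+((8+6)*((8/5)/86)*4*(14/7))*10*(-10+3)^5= -1310140984/3741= -350211.44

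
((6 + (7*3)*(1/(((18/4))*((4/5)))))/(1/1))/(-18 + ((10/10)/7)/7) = -3479/5286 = -0.66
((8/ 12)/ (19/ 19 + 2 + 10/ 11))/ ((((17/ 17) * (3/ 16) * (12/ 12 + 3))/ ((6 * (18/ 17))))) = 1.44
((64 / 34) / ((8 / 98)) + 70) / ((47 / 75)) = 118650 / 799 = 148.50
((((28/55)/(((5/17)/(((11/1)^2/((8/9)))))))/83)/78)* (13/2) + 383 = 6361727/16600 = 383.24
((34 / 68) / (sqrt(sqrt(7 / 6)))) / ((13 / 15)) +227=15*6^(1 / 4)*7^(3 / 4) / 182 +227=227.56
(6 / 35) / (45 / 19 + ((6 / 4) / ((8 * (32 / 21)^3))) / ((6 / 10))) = 19922944 / 285515475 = 0.07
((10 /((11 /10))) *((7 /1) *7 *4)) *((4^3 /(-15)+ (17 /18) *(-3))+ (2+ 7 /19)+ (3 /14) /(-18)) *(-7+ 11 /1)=-21197680 /627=-33808.10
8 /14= 4 /7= 0.57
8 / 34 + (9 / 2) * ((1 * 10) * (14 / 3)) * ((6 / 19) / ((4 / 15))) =80401 / 323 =248.92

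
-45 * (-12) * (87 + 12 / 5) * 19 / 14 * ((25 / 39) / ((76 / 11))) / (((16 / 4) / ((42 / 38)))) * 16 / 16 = 3318975 / 1976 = 1679.64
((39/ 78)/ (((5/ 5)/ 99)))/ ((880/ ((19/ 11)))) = 171/ 1760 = 0.10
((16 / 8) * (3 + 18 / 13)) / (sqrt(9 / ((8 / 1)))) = 76 * sqrt(2) / 13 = 8.27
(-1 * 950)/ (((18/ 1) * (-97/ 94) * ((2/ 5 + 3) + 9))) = 111625/ 27063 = 4.12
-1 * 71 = -71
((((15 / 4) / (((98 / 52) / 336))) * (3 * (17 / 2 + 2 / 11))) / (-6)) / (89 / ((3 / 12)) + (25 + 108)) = -74490 / 12551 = -5.93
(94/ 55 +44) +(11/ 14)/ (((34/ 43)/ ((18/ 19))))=11602443/ 248710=46.65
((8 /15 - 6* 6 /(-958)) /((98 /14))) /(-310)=-293 /1113675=-0.00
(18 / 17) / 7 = 18 / 119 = 0.15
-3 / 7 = -0.43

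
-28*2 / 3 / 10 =-28 / 15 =-1.87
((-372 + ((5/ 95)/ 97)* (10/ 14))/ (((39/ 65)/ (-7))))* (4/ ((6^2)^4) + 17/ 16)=10705717789415/ 2321649216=4611.26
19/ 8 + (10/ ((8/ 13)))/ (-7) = 3/ 56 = 0.05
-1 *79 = -79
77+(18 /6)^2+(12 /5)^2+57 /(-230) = 105239 /1150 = 91.51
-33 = -33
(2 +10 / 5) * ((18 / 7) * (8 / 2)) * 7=288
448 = 448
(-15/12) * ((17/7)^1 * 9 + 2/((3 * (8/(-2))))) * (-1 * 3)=4555/56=81.34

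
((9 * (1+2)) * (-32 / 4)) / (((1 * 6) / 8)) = -288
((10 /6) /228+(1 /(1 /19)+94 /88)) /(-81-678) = -37762 /1427679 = -0.03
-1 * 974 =-974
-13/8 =-1.62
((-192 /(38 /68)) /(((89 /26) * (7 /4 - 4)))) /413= 226304 /2095149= 0.11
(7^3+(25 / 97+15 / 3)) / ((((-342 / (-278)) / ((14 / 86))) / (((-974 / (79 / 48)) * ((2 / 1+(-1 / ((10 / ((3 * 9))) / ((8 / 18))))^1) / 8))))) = -256114570096 / 93910065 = -2727.23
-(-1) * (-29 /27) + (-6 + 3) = -110 /27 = -4.07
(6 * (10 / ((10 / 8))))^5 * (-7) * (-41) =73128738816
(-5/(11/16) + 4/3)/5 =-196/165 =-1.19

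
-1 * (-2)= 2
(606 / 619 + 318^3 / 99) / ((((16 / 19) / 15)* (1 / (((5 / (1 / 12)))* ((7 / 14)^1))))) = 4727558720475 / 27236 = 173577570.88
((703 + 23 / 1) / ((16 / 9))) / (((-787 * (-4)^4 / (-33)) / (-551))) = -59403861 / 1611776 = -36.86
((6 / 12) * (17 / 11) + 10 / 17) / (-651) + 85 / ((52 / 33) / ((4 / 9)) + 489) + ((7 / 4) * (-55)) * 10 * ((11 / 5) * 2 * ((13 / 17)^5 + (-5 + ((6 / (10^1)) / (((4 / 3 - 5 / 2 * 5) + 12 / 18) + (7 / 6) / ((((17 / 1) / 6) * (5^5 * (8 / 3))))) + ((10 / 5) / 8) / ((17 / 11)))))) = 19624.64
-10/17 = -0.59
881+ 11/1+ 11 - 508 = 395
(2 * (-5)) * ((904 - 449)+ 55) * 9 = -45900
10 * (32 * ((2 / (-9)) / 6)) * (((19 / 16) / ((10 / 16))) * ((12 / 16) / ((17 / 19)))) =-2888 / 153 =-18.88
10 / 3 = 3.33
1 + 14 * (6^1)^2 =505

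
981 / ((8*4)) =981 / 32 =30.66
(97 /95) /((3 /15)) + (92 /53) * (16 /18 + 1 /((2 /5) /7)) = 335563 /9063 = 37.03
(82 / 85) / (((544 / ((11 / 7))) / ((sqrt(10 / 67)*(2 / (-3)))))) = -451*sqrt(670) / 16264920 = -0.00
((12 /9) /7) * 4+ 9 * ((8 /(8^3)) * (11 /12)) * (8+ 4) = 3103 /1344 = 2.31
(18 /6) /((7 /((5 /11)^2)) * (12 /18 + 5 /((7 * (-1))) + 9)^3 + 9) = 99225 /804302987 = 0.00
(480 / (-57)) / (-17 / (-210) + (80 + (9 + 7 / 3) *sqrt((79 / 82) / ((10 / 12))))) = -23167099200 / 215208791291 + 15993600 *sqrt(48585) / 215208791291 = -0.09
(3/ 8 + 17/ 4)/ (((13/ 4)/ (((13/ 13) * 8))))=148/ 13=11.38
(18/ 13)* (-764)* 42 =-44429.54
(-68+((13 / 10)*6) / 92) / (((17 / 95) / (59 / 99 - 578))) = 33930756377 / 154836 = 219139.97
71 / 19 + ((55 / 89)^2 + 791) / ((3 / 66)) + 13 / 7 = 18347629560 / 1053493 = 17416.00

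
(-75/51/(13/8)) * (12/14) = -0.78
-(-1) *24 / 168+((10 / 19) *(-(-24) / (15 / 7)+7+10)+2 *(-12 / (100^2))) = 2490851 / 166250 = 14.98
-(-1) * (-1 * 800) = -800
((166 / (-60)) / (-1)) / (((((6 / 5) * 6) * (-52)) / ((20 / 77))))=-415 / 216216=-0.00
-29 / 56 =-0.52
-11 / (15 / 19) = -209 / 15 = -13.93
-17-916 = -933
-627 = -627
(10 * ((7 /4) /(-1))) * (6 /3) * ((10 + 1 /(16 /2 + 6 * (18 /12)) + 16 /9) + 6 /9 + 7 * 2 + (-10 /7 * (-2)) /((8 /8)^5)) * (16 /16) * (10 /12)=-786125 /918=-856.35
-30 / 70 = -3 / 7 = -0.43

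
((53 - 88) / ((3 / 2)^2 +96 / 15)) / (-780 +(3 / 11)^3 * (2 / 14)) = 6521900 / 1257231309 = 0.01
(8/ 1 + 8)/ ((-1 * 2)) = -8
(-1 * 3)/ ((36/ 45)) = -15/ 4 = -3.75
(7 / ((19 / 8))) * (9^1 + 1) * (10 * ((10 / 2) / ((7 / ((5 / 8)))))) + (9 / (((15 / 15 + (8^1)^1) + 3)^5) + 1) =69645331 / 525312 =132.58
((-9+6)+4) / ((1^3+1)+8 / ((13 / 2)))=13 / 42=0.31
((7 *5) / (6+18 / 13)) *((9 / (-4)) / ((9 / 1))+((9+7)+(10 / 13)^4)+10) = 104362405 / 843648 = 123.70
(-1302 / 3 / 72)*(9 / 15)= -217 / 60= -3.62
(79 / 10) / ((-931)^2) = 0.00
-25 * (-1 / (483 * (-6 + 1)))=-5 / 483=-0.01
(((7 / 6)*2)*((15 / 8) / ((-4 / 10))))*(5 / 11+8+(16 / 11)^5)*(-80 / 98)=301273625 / 2254714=133.62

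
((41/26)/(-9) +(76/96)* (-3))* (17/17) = -2387/936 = -2.55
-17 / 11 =-1.55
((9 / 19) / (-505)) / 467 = -9 / 4480865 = -0.00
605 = 605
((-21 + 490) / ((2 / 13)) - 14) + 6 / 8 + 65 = 12401 / 4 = 3100.25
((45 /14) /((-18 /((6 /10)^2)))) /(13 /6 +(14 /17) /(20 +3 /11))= -102357 /3514490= -0.03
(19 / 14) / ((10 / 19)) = 361 / 140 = 2.58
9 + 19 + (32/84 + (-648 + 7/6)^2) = 105442279/252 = 418421.74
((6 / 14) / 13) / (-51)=-1 / 1547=-0.00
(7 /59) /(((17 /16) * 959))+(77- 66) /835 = 1524881 /114738185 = 0.01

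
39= 39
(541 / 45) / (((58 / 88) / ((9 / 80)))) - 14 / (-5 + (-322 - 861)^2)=2082072171 / 1014625900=2.05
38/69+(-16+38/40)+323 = 425731/1380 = 308.50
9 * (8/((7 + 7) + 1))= 24/5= 4.80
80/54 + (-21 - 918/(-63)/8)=-13379/756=-17.70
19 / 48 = 0.40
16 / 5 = 3.20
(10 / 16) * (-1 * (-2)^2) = -5 / 2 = -2.50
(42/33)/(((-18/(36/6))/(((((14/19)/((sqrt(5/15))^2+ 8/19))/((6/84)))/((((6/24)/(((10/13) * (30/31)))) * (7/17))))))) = -7996800/190619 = -41.95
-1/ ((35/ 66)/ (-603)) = 39798/ 35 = 1137.09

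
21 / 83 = 0.25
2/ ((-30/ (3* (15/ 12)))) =-1/ 4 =-0.25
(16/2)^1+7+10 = 25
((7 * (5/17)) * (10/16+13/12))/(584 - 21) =1435/229704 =0.01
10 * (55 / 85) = 110 / 17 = 6.47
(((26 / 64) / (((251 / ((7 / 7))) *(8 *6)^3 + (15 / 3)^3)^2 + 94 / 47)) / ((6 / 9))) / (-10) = -13 / 164383225490366080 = -0.00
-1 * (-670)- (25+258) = 387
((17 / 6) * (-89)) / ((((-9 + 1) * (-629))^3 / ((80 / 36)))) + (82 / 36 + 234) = 23907249945539 / 101182811904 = 236.28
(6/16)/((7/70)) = 15/4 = 3.75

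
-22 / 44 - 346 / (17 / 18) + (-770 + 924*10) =275507 / 34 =8103.15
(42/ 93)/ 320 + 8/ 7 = 39729/ 34720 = 1.14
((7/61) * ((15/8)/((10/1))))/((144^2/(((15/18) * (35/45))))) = 245/364290048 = 0.00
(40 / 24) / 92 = 5 / 276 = 0.02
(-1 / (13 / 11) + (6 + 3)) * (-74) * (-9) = 70596 / 13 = 5430.46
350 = 350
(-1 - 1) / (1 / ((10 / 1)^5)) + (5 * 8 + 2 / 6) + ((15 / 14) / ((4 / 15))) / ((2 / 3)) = -67184423 / 336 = -199953.64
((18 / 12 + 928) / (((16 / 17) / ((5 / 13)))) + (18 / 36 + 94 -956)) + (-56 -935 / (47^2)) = -38035765 / 70688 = -538.08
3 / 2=1.50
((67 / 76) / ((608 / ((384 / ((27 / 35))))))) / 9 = 2345 / 29241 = 0.08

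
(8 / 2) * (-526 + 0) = -2104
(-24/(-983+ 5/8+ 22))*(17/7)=1088/17927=0.06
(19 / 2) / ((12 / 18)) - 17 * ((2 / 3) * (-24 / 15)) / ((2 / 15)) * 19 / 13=11077 / 52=213.02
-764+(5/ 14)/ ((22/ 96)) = -58708/ 77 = -762.44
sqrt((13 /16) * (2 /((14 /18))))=1.45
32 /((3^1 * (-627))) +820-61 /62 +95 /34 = 814632950 /991287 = 821.79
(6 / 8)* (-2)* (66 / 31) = -99 / 31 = -3.19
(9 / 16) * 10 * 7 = 315 / 8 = 39.38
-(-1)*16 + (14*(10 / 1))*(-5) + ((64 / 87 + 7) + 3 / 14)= -823429 / 1218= -676.05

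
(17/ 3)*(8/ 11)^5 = 557056/ 483153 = 1.15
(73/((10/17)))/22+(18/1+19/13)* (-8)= -429147/2860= -150.05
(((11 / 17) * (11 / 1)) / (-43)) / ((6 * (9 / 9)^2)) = -121 / 4386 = -0.03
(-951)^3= -860085351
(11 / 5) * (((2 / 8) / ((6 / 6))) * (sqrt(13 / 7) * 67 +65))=143 / 4 +737 * sqrt(91) / 140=85.97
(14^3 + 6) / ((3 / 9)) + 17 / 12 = 99017 / 12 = 8251.42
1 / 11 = 0.09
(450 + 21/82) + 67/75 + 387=5154619/6150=838.15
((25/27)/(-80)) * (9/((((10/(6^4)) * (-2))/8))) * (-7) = -378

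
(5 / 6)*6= 5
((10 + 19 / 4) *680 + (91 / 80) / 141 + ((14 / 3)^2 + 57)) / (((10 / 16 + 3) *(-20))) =-342081313 / 2453400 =-139.43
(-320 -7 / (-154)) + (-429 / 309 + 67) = -254.34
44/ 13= 3.38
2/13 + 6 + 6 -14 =-24/13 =-1.85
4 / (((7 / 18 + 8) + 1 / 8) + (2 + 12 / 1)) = 288 / 1621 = 0.18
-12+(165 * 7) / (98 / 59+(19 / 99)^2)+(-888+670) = 442075835 / 981797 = 450.27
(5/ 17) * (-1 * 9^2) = -405/ 17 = -23.82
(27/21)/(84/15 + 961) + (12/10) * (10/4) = 11282/3759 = 3.00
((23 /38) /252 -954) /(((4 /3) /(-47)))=429367607 /12768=33628.42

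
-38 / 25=-1.52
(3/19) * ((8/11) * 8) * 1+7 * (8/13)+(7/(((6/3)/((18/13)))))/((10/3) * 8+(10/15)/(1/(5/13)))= 734453/135850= 5.41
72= 72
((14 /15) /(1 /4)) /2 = 28 /15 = 1.87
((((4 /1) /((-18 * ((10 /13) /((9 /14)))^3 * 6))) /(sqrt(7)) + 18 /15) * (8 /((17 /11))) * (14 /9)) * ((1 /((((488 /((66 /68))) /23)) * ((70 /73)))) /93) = 203159 /40987425 -1339020969 * sqrt(7) /104971527920000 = 0.00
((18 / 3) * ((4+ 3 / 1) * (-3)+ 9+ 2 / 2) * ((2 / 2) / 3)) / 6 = -11 / 3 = -3.67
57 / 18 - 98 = -569 / 6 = -94.83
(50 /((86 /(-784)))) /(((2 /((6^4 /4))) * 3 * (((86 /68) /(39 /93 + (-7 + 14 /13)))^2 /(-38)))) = 228725373527884800 /12912652363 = 17713275.87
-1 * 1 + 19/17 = 2/17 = 0.12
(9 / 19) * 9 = 81 / 19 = 4.26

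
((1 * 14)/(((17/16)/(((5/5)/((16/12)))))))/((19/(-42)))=-7056/323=-21.85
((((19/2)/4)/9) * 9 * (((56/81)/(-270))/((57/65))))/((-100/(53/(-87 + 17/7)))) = -0.00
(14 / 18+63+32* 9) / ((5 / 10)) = 6332 / 9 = 703.56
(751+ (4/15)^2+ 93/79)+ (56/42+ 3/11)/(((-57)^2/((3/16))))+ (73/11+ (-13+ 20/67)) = 56461160596393/75666610800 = 746.18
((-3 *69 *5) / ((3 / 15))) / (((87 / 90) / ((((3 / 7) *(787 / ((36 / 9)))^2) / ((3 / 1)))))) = -48078518625 / 1624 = -29604999.15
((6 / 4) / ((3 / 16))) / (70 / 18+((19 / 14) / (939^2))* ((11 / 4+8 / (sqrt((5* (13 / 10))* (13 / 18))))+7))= 5135143104 / 2496263401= 2.06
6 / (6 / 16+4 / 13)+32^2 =73328 / 71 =1032.79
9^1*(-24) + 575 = 359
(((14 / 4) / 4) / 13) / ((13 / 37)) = 259 / 1352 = 0.19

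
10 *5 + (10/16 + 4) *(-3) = 289/8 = 36.12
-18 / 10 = -9 / 5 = -1.80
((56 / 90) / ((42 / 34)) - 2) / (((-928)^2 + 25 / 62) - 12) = -12524 / 7208013015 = -0.00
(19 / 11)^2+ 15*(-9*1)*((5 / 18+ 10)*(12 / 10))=-201104 / 121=-1662.02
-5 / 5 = -1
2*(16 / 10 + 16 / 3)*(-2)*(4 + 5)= -1248 / 5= -249.60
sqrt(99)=3*sqrt(11)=9.95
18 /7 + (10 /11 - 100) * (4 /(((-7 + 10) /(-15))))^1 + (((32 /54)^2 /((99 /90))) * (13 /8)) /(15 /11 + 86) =107045862382 /53943813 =1984.40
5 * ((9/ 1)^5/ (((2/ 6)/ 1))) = 885735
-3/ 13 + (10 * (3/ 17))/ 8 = -9/ 884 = -0.01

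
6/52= 3/26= 0.12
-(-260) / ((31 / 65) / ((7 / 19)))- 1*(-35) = 138915 / 589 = 235.85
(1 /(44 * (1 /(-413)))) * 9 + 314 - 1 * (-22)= 11067 /44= 251.52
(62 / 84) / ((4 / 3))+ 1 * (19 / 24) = 113 / 84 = 1.35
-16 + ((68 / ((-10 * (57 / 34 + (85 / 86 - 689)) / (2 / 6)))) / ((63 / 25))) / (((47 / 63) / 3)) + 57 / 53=-14.92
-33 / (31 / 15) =-495 / 31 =-15.97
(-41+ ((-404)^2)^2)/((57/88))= 2344272710120/57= 41127591405.61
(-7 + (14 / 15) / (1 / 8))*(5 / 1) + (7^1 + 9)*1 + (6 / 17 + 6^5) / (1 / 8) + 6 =3173993 / 51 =62235.16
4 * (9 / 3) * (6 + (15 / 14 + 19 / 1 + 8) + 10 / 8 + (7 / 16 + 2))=12687 / 28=453.11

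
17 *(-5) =-85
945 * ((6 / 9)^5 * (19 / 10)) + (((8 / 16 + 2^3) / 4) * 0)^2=236.44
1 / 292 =0.00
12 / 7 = 1.71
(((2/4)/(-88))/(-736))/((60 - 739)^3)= -1/40550835336704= -0.00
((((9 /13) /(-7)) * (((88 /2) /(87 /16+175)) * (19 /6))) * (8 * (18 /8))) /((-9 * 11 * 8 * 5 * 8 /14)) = 114 /187655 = 0.00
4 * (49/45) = 196/45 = 4.36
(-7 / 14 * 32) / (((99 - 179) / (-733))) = -733 / 5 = -146.60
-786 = -786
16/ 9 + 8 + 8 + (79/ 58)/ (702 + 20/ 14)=45699697/ 2570328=17.78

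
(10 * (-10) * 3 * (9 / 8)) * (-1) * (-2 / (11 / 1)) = -675 / 11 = -61.36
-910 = -910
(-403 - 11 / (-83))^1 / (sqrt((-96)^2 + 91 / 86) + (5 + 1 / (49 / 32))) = 39031441764 / 157417366159 - 80284638 *sqrt(68169362) / 157417366159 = -3.96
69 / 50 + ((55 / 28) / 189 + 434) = 57602149 / 132300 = 435.39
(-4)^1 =-4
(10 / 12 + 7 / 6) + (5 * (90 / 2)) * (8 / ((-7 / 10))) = -17986 / 7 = -2569.43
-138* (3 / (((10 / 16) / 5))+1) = -3450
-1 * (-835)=835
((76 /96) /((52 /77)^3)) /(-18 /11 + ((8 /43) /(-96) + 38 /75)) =-102571551775 /45157384064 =-2.27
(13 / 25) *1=0.52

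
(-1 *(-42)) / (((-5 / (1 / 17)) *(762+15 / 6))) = -84 / 129965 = -0.00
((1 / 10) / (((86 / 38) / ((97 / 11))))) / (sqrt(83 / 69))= 1843*sqrt(5727) / 392590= 0.36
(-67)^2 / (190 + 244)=4489 / 434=10.34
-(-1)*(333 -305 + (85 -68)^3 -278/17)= 83719/17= 4924.65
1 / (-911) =-1 / 911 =-0.00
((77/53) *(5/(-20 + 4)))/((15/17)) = -1309/2544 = -0.51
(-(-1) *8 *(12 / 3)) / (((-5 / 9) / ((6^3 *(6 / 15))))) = -124416 / 25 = -4976.64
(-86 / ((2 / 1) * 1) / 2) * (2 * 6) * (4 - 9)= 1290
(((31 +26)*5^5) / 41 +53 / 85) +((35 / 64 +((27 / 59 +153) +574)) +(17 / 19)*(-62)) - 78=1235054155927 / 250027840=4939.67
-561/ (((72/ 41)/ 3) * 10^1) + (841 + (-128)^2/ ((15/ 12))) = 1108189/ 80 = 13852.36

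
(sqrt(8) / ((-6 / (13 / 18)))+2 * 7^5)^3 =9229259578169575 / 243 -64248430436749 * sqrt(2) / 78732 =37979338036951.40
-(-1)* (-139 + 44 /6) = -131.67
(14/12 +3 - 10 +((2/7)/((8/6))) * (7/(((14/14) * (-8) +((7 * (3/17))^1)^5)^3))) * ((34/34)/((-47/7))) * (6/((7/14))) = 189008226501311637038668/18094766073980828187125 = 10.45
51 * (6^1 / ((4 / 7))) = 1071 / 2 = 535.50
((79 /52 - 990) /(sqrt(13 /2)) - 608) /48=-20.74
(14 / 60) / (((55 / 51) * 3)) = 119 / 1650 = 0.07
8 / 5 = 1.60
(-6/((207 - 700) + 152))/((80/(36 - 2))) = 51/6820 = 0.01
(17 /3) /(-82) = -17 /246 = -0.07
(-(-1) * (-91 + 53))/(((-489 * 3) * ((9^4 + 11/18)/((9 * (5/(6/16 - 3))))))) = -9120/134762369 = -0.00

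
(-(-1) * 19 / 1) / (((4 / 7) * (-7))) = -19 / 4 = -4.75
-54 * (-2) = 108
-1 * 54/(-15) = 18/5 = 3.60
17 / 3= 5.67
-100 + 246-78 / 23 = 142.61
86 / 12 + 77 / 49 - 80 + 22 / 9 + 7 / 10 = -68.12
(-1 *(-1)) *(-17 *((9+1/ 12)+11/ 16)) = -7973/ 48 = -166.10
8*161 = 1288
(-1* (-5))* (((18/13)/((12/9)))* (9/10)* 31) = 7533/52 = 144.87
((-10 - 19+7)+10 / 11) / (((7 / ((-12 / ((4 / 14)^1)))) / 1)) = 1392 / 11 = 126.55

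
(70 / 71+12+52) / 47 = 4614 / 3337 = 1.38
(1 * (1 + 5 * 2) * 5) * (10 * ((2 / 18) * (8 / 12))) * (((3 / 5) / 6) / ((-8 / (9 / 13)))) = -55 / 156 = -0.35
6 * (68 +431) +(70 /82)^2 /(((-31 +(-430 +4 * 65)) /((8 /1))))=1011605914 /337881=2993.97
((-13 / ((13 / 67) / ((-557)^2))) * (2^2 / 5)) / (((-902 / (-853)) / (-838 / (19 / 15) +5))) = 88477892589010 / 8569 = 10325346316.84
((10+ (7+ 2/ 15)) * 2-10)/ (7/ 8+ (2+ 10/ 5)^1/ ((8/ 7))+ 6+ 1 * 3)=2912/ 1605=1.81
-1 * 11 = -11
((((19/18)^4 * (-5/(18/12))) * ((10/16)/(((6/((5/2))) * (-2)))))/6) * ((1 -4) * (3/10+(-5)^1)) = 153127175/120932352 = 1.27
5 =5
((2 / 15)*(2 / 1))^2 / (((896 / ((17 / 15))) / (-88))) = -187 / 23625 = -0.01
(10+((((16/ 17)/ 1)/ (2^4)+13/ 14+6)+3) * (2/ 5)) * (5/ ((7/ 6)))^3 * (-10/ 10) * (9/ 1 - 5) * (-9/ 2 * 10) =198295.91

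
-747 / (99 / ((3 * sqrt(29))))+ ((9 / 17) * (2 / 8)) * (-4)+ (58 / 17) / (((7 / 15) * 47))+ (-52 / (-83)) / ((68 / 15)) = -249 * sqrt(29) / 11 - 109398 / 464219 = -122.14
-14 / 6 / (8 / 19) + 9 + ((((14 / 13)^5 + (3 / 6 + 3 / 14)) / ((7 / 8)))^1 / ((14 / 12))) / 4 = 12189255521 / 3056483976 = 3.99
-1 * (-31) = 31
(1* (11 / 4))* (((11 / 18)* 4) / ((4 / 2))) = 121 / 36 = 3.36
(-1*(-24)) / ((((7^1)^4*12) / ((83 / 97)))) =166 / 232897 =0.00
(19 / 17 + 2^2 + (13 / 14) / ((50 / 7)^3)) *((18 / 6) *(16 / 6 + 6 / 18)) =195847461 / 4250000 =46.08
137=137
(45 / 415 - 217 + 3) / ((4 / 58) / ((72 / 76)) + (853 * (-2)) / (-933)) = -1441028763 / 12809473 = -112.50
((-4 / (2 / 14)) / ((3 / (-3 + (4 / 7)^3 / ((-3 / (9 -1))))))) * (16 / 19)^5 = 15095300096 / 1091959659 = 13.82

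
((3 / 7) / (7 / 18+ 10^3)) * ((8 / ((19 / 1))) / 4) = 108 / 2394931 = 0.00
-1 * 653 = -653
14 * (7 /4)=24.50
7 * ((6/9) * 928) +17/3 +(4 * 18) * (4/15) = 65333/15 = 4355.53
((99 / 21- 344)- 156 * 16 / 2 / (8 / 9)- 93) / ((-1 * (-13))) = -12854 / 91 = -141.25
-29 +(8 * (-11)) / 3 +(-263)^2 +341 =208355 / 3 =69451.67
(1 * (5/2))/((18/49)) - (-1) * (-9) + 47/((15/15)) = 1613/36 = 44.81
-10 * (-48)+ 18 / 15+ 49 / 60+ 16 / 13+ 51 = 416713 / 780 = 534.25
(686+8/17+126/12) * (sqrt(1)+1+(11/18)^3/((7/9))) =27391099/17136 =1598.45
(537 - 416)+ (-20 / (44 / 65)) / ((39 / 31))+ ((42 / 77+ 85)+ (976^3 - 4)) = 30680573717 / 33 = 929714355.06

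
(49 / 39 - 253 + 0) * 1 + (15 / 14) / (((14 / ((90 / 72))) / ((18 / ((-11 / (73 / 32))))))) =-1356648637 / 5381376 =-252.10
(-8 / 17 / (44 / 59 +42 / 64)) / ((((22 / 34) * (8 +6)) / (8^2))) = -483328 / 203819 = -2.37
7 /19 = 0.37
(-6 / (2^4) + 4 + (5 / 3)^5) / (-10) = -32047 / 19440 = -1.65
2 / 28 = 0.07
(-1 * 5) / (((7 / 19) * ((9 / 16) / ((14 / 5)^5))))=-23356928 / 5625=-4152.34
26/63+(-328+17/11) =-225947/693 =-326.04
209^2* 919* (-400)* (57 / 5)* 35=-6406797104400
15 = 15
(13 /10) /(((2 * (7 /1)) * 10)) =0.01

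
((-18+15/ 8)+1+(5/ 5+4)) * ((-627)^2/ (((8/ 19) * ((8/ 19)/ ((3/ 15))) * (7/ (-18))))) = 103459365801/ 8960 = 11546804.22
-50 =-50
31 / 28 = 1.11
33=33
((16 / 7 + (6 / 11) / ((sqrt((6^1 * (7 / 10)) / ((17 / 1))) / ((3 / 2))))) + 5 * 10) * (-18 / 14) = -3294 / 49 - 27 * sqrt(1785) / 539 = -69.34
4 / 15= 0.27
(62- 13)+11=60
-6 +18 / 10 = -21 / 5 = -4.20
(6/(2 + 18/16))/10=24/125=0.19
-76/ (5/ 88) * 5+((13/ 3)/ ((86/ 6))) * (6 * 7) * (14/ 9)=-860204/ 129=-6668.25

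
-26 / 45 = -0.58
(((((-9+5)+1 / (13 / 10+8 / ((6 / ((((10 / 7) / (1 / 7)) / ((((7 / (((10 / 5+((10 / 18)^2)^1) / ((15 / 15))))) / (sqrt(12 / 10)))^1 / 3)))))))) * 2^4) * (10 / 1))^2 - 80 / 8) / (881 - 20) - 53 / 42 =459.47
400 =400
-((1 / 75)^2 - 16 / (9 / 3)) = 29999 / 5625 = 5.33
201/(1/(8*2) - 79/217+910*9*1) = 232624/9478211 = 0.02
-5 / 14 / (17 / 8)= -20 / 119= -0.17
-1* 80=-80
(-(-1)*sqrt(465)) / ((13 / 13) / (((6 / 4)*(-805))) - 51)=-2415*sqrt(465) / 123167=-0.42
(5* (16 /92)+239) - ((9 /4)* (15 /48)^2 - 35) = 6468553 /23552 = 274.65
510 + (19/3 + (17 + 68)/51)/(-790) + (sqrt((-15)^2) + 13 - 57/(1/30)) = -462944/395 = -1172.01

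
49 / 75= 0.65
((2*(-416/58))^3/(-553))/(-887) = -71991296/11963072779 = -0.01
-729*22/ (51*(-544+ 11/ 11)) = 1782/ 3077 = 0.58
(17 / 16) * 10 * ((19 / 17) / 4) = 95 / 32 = 2.97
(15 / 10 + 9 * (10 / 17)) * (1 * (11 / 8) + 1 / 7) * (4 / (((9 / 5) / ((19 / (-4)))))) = -5225 / 48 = -108.85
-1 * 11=-11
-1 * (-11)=11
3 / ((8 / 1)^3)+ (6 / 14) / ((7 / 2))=3219 / 25088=0.13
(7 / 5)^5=16807 / 3125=5.38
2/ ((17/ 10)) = 20/ 17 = 1.18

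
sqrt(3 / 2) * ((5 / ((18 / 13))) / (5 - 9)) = -65 * sqrt(6) / 144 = -1.11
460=460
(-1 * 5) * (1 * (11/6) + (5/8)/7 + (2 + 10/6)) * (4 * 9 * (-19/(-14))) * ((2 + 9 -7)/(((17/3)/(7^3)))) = -5619915/17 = -330583.24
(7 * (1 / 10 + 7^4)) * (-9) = -1512693 / 10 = -151269.30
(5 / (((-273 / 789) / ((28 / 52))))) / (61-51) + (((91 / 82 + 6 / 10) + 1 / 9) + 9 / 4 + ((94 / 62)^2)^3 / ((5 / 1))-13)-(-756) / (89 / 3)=1793470726709755157 / 98515198350496980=18.21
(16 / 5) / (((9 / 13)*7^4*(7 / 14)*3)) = 416 / 324135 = 0.00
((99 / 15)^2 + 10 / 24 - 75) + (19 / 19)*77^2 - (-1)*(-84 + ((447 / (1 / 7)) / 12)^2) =88565447 / 1200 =73804.54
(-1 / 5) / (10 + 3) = -1 / 65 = -0.02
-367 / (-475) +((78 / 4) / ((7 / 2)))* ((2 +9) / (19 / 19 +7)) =224327 / 26600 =8.43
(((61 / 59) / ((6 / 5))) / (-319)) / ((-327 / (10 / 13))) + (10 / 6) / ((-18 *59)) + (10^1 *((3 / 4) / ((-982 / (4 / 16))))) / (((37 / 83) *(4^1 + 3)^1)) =-3186514180235 / 1465134678863856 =-0.00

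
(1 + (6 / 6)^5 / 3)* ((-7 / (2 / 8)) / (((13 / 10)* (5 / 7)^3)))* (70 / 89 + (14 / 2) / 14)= -8797264 / 86775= -101.38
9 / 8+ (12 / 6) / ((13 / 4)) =181 / 104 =1.74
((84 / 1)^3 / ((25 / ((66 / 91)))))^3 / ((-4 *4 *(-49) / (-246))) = -54760865749960753152 / 34328125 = -1595218665451.75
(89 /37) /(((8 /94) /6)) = 12549 /74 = 169.58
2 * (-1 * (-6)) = 12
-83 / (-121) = 83 / 121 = 0.69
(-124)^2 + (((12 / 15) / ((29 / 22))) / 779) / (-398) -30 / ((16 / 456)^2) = -8991.50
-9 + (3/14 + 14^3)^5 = 83700929828202529667683/537824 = 155628848523313443.93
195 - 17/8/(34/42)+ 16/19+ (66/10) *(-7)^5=-84157067/760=-110732.98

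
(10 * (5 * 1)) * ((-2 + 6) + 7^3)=17350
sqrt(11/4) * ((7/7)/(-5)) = -sqrt(11)/10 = -0.33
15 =15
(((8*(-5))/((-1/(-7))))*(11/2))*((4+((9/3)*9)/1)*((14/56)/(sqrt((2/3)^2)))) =-35805/2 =-17902.50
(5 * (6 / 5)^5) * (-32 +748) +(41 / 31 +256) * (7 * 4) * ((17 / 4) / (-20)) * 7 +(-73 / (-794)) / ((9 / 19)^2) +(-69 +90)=-4455721672087 / 2492167500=-1787.89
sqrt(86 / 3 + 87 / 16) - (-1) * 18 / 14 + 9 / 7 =18 / 7 + sqrt(4911) / 12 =8.41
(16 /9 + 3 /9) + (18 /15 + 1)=194 /45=4.31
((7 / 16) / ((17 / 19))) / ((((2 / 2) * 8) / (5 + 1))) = 399 / 1088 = 0.37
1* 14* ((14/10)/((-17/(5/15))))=-98/255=-0.38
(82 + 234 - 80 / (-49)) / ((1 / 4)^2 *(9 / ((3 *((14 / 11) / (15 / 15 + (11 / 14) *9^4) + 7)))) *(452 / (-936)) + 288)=15423778071936 / 13984231604203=1.10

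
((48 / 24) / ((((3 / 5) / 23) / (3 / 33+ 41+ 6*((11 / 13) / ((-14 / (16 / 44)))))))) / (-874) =-205000 / 57057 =-3.59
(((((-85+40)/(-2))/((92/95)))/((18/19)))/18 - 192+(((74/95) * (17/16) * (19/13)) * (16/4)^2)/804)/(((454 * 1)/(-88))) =60485981039/1637096760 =36.95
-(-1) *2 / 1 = 2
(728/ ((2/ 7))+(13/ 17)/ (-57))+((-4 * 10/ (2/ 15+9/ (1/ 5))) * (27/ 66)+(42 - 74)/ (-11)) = 1673182879/ 656013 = 2550.53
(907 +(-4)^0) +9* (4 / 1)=944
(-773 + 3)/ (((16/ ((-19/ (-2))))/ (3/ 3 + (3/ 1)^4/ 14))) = -99275/ 32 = -3102.34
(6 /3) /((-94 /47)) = -1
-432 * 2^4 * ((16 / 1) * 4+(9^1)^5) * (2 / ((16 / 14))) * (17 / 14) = -868251744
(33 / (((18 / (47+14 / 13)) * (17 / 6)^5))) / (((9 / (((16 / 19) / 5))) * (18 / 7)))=1232000 / 350704679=0.00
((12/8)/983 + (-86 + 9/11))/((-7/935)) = 156579265/13762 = 11377.65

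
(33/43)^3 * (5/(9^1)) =19965/79507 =0.25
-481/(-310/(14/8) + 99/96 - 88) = 107744/59161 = 1.82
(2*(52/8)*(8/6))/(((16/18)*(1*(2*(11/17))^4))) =3257319/468512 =6.95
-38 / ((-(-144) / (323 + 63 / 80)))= -492157 / 5760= -85.44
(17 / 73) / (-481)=-17 / 35113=-0.00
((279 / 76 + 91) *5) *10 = 179875 / 38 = 4733.55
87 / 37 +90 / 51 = 2589 / 629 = 4.12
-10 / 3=-3.33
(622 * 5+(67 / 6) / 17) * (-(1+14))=-1586435 / 34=-46659.85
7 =7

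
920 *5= 4600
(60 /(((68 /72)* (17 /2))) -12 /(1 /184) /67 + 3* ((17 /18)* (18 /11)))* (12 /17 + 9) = -66596985 /329171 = -202.32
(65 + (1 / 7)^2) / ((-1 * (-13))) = 3186 / 637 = 5.00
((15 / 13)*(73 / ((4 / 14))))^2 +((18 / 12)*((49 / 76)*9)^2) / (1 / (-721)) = 98584479693 / 1952288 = 50496.89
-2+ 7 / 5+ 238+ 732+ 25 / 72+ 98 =384389 / 360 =1067.75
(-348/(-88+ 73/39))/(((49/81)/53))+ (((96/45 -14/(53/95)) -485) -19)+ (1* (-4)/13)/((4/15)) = -296184105937/1701047985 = -174.12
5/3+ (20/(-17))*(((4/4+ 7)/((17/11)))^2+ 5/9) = -1349125/44217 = -30.51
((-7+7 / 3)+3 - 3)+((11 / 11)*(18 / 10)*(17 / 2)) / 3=13 / 30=0.43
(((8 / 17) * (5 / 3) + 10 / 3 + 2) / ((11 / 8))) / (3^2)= 832 / 1683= 0.49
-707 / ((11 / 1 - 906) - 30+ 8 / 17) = 0.76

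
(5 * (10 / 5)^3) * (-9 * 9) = -3240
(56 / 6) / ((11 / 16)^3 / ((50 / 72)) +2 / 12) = 716800 / 48737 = 14.71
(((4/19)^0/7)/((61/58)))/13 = 0.01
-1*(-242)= 242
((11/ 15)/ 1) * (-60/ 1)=-44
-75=-75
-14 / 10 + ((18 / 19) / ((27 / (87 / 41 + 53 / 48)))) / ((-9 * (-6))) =-21169519 / 15143760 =-1.40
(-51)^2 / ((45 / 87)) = 25143 / 5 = 5028.60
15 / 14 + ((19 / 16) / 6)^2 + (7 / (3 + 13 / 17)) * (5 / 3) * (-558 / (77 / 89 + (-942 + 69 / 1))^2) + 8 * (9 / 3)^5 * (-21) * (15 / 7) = -425011878303086047 / 4858450652160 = -87478.89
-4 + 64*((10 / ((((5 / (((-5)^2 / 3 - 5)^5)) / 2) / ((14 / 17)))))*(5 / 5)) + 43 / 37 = 13260366245 / 152847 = 86755.82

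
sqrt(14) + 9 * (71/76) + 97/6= sqrt(14) + 5603/228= 28.32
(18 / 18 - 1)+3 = 3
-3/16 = -0.19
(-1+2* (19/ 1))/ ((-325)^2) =37/ 105625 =0.00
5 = 5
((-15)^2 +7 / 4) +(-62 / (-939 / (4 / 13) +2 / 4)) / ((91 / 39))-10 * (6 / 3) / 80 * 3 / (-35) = 226.78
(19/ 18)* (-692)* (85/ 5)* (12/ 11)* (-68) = 30398176/ 33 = 921156.85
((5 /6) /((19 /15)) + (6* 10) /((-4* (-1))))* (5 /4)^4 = 371875 /9728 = 38.23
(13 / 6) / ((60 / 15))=0.54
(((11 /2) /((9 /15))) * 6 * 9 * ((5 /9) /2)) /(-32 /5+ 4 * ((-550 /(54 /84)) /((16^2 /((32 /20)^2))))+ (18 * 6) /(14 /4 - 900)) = -22188375 /6574648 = -3.37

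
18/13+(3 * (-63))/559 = 45/43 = 1.05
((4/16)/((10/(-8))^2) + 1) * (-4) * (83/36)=-2407/225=-10.70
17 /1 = 17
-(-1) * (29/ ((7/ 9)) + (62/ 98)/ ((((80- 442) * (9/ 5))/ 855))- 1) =628911/ 17738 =35.46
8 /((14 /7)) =4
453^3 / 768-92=30963007 / 256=120949.25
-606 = -606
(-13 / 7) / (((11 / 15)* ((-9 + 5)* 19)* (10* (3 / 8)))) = 13 / 1463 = 0.01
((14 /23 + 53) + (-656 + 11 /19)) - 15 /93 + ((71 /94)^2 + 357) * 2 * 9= 349186353373 /59850646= 5834.30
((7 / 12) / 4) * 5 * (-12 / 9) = -0.97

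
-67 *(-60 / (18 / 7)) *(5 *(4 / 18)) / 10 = 4690 / 27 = 173.70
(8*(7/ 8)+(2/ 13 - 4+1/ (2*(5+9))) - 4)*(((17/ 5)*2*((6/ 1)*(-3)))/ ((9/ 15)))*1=15045/ 91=165.33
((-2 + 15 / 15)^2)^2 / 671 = 1 / 671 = 0.00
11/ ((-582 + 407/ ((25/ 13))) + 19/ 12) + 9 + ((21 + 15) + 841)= 98017538/ 110633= 885.97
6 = 6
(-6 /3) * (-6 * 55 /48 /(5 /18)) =99 /2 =49.50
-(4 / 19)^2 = -16 / 361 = -0.04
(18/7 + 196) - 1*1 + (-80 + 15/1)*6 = -1347/7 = -192.43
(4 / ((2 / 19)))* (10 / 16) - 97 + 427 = 1415 / 4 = 353.75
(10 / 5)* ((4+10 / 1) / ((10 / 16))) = 224 / 5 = 44.80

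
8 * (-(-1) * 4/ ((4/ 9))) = 72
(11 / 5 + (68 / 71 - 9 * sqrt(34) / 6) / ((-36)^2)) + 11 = 1518349 / 115020 - sqrt(34) / 864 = 13.19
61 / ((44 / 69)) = 4209 / 44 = 95.66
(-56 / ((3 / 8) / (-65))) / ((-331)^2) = 29120 / 328683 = 0.09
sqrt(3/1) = sqrt(3) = 1.73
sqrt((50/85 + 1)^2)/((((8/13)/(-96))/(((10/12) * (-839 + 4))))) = 172402.94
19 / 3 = 6.33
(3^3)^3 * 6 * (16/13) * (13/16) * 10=1180980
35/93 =0.38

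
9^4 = 6561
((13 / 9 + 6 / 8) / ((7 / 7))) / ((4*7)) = 0.08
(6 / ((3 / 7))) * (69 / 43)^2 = 66654 / 1849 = 36.05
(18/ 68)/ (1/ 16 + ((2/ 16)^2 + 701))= 288/ 762773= 0.00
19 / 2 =9.50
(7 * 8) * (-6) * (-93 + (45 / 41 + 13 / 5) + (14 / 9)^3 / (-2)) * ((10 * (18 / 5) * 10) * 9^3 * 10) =3296659080960 / 41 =80406319047.80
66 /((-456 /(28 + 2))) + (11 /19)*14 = 143 /38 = 3.76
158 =158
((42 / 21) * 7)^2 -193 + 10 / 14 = 3.71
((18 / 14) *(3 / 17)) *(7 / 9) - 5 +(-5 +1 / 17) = -166 / 17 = -9.76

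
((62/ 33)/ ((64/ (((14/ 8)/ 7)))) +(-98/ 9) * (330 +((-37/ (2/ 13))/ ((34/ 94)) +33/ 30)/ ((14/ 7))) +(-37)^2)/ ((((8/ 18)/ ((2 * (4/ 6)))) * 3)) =498979531/ 359040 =1389.76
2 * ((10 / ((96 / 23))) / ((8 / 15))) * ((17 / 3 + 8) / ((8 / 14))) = 165025 / 768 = 214.88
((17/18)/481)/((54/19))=0.00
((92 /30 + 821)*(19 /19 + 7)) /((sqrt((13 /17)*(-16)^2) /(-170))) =-210137*sqrt(221) /39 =-80100.28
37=37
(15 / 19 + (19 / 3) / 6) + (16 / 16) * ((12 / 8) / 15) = 1663 / 855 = 1.95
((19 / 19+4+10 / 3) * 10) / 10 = 25 / 3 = 8.33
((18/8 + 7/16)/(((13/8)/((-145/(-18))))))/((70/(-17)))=-21199/6552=-3.24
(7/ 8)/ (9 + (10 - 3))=7/ 128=0.05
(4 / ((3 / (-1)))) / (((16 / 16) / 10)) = -40 / 3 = -13.33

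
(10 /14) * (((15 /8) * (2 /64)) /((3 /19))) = 475 /1792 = 0.27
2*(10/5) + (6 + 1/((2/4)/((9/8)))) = 49/4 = 12.25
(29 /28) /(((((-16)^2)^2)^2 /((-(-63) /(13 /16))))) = 261 /13958643712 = 0.00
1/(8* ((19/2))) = 1/76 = 0.01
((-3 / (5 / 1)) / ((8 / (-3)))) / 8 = 9 / 320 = 0.03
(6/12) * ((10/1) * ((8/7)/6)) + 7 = 167/21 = 7.95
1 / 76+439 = 33365 / 76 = 439.01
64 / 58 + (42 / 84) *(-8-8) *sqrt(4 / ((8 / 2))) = -200 / 29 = -6.90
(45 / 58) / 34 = 45 / 1972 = 0.02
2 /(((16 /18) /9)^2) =6561 /32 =205.03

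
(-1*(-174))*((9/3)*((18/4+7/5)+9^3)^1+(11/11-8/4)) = 1917219/5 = 383443.80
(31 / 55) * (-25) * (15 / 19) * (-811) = 1885575 / 209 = 9021.89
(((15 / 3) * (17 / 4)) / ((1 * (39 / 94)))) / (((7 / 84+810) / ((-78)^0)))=7990 / 126373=0.06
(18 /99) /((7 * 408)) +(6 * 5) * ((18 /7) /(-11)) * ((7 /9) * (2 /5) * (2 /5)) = -68539 /78540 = -0.87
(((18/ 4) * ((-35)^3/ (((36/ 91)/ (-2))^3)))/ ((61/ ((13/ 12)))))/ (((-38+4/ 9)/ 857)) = -2129932202125/ 210816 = -10103275.85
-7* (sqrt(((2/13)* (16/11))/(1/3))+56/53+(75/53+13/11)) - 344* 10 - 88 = -2071734/583 - 28* sqrt(858)/143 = -3559.31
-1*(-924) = 924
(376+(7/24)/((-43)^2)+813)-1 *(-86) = 56579407/44376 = 1275.00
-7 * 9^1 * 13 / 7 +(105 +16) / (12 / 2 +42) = -5495 / 48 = -114.48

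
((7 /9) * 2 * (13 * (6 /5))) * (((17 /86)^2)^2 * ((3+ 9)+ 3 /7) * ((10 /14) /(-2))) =-31487417 /191452856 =-0.16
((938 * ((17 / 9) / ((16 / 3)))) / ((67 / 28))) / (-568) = -833 / 3408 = -0.24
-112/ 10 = -56/ 5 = -11.20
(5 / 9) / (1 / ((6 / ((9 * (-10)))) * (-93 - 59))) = 152 / 27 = 5.63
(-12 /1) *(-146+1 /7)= 12252 /7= 1750.29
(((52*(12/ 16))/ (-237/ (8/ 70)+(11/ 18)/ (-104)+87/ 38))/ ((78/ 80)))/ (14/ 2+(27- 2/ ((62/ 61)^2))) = -88208640/ 146469322289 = -0.00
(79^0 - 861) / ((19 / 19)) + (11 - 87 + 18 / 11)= -934.36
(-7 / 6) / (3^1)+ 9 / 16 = 25 / 144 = 0.17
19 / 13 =1.46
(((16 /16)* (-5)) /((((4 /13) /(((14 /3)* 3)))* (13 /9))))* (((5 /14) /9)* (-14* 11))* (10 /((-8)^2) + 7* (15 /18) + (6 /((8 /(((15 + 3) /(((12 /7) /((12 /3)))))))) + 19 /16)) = 7147525 /192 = 37226.69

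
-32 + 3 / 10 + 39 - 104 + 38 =-587 / 10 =-58.70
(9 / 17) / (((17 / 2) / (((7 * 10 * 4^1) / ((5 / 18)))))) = 18144 / 289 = 62.78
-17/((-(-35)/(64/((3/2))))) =-2176/105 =-20.72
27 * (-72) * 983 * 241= -460539432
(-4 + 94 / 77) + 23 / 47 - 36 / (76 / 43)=-1558006 / 68761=-22.66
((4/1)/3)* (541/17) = 2164/51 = 42.43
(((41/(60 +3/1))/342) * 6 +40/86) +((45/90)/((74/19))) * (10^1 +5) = 54897989/22853124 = 2.40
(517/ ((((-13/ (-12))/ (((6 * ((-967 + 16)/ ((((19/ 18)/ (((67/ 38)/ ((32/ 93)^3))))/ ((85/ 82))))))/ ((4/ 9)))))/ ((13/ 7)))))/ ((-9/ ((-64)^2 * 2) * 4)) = 182431005986829105/ 1657712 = 110049879585.13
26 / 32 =13 / 16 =0.81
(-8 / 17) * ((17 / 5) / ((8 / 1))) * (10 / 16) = -1 / 8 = -0.12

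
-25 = -25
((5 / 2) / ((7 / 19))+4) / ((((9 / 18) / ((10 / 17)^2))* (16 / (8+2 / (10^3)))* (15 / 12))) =604151 / 202300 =2.99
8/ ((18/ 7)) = 28/ 9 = 3.11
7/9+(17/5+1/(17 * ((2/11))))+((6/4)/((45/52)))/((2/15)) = 26777/1530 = 17.50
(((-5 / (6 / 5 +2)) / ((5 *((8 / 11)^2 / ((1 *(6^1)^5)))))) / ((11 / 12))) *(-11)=441045 / 8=55130.62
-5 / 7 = -0.71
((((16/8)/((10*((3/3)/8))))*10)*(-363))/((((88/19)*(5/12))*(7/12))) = -180576/35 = -5159.31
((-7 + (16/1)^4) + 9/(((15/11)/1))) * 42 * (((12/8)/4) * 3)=30965571/10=3096557.10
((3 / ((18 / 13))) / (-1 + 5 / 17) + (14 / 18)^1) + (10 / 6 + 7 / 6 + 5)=133 / 24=5.54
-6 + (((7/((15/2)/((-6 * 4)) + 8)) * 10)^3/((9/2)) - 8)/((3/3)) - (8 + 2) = 2407908728/16747803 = 143.77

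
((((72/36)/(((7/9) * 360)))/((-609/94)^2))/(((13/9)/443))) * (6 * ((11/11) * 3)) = 17614566/18750095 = 0.94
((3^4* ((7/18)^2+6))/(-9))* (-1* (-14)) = -13951/18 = -775.06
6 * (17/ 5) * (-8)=-816/ 5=-163.20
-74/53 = -1.40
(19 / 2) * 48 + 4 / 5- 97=1799 / 5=359.80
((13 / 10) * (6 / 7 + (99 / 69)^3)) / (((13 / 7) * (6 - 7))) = -324561 / 121670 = -2.67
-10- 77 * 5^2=-1935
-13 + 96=83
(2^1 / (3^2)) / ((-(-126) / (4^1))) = 4 / 567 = 0.01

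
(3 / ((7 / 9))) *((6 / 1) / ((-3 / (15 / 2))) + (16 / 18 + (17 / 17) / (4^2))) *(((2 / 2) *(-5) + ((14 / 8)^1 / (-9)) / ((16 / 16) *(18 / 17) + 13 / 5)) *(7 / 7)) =16350175 / 59712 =273.82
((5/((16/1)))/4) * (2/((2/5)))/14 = 25/896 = 0.03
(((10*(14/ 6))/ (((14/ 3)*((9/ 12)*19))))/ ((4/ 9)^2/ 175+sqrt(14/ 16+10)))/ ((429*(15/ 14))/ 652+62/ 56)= -15773184000/ 784842765595319+3493513800000*sqrt(174)/ 784842765595319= 0.06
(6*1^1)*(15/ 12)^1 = 15/ 2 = 7.50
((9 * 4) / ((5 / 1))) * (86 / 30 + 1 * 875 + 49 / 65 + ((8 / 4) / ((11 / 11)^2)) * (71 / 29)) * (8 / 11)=479643744 / 103675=4626.42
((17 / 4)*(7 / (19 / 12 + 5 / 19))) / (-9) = -2261 / 1263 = -1.79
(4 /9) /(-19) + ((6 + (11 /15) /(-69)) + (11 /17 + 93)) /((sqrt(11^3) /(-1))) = -159373* sqrt(11) /193545-4 /171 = -2.75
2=2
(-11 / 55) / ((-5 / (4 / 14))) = 2 / 175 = 0.01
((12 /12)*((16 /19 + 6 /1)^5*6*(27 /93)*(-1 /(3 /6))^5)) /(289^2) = -64159430400000 /6410994201949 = -10.01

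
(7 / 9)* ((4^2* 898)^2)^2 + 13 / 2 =596641300940324981 / 18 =33146738941129165.61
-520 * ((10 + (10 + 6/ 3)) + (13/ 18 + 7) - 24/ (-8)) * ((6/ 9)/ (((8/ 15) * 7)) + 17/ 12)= -5130190/ 189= -27143.86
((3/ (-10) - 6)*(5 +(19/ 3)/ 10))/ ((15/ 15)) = -3549/ 100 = -35.49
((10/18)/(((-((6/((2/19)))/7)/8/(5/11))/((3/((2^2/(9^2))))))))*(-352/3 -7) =391650/209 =1873.92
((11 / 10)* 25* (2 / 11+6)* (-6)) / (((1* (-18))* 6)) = 85 / 9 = 9.44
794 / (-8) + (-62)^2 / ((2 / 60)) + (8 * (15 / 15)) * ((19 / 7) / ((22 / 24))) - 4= 35494055 / 308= 115240.44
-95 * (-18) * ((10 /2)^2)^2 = 1068750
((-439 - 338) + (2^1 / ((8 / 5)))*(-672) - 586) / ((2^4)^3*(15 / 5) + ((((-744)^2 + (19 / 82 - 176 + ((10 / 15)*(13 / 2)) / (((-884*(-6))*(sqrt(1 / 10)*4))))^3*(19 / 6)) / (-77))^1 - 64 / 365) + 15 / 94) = -258511341074104226167831326730932660761591034697482240 / 26804221794938211976213500881794519264968901264826657827 - 881077357649219430120031187780783516874543513600*sqrt(10) / 26804221794938211976213500881794519264968901264826657827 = -0.01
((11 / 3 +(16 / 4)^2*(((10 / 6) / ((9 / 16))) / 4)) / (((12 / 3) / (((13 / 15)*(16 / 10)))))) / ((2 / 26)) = 141622 / 2025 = 69.94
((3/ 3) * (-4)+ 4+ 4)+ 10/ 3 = 22/ 3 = 7.33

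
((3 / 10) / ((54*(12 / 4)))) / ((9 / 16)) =4 / 1215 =0.00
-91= -91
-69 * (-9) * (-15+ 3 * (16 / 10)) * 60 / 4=-95013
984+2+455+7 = 1448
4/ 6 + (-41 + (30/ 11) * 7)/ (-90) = 901/ 990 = 0.91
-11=-11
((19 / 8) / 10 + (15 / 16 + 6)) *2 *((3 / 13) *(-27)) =-23247 / 260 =-89.41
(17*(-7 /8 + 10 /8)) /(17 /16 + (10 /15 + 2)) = 1.71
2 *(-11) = -22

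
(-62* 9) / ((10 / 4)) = -1116 / 5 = -223.20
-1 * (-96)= 96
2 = 2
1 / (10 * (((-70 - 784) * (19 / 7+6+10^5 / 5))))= -1 / 170874420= -0.00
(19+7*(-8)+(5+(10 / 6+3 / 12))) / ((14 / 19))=-6859 / 168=-40.83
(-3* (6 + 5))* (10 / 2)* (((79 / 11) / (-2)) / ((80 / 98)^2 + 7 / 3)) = 8535555 / 43214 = 197.52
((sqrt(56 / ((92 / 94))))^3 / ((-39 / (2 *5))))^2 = 227912249600 / 18506007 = 12315.58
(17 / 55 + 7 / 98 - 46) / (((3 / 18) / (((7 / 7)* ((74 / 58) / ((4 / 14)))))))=-3899097 / 3190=-1222.29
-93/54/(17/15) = -155/102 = -1.52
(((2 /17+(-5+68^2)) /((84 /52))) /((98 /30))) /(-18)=-567125 /11662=-48.63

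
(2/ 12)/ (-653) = -1/ 3918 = -0.00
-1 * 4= -4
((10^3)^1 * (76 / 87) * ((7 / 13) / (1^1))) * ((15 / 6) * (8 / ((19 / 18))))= 3360000 / 377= 8912.47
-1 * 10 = -10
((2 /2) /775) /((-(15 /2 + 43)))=-2 /78275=-0.00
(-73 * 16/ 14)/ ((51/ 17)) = -584/ 21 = -27.81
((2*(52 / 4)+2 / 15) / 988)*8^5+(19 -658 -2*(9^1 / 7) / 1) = 5839693 / 25935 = 225.17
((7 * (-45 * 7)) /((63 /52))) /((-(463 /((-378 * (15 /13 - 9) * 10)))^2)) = 20811911904000 /2786797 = 7468040.16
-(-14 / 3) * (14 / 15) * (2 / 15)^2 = 784 / 10125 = 0.08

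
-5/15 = -1/3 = -0.33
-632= -632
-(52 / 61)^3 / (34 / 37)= -2601248 / 3858677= -0.67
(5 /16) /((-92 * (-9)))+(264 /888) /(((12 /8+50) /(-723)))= -210703633 /50488128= -4.17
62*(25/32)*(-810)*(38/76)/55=-62775/176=-356.68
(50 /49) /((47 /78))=3900 /2303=1.69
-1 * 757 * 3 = -2271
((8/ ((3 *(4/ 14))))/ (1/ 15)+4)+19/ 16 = 2323/ 16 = 145.19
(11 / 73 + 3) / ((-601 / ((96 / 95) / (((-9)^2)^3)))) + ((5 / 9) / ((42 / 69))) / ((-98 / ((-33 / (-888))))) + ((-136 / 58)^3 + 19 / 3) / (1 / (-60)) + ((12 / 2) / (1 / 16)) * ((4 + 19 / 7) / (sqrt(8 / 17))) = 575592923403574652594419 / 1462596571726491997152 + 1128 * sqrt(34) / 7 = 1333.16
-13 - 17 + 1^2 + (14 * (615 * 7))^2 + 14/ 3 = 10897418627/ 3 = 3632472875.67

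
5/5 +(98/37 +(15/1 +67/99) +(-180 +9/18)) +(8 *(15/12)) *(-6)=-1612999/7326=-220.17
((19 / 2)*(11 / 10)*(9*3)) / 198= 57 / 40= 1.42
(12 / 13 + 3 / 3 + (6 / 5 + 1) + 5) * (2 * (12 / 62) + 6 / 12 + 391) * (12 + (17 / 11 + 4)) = 213905181 / 3410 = 62728.79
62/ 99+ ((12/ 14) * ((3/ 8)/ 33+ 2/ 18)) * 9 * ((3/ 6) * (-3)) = -4385/ 5544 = -0.79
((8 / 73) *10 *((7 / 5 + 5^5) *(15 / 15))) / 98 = 125056 / 3577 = 34.96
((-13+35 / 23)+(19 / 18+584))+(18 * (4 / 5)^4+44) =161705837 / 258750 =624.95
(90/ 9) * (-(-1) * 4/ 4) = 10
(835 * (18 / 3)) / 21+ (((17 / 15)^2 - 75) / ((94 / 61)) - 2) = 188.73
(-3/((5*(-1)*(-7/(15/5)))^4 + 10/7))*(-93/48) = 52731/168082960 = 0.00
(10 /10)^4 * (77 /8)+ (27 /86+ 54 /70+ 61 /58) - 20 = -2876343 /349160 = -8.24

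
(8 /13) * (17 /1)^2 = 2312 /13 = 177.85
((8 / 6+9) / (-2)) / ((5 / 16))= -248 / 15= -16.53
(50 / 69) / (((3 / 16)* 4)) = 200 / 207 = 0.97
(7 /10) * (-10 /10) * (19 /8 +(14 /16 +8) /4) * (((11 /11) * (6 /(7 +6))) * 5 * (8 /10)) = -3087 /520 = -5.94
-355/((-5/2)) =142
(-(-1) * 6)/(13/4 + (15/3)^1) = 0.73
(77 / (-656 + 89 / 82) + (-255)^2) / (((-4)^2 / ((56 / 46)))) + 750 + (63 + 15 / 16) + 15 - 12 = 113921769307 / 19762704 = 5764.48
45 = 45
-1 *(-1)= 1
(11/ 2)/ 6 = 11/ 12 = 0.92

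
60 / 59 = 1.02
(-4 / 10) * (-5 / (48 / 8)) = 1 / 3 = 0.33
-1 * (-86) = 86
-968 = -968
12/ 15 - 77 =-381/ 5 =-76.20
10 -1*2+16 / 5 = 56 / 5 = 11.20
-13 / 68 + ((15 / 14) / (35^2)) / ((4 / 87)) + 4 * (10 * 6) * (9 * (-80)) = -40303912153 / 233240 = -172800.17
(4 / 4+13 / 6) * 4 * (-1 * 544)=-20672 / 3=-6890.67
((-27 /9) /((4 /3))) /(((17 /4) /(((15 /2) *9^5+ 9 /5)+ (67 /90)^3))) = -322852020463 /1377000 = -234460.44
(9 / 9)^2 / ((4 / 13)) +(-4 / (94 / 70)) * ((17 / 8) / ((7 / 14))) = -1769 / 188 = -9.41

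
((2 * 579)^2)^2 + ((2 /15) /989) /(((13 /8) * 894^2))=69291535721159940804724 /38534164695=1798184449296.00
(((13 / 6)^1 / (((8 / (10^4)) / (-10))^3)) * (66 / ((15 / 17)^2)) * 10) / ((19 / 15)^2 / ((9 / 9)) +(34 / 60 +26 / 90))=-1614335937500000000 / 1107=-1458298046522131.89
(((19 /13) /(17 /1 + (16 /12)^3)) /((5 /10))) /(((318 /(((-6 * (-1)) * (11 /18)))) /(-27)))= -16929 /360347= -0.05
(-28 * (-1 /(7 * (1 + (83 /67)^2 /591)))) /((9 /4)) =884333 /498729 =1.77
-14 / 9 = -1.56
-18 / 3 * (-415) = 2490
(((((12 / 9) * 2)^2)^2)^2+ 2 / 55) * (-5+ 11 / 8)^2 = 388020580841 / 11547360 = 33602.54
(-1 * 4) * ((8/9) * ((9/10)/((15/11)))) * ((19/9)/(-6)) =1672/2025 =0.83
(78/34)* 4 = 9.18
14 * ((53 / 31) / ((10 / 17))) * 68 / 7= 61268 / 155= 395.28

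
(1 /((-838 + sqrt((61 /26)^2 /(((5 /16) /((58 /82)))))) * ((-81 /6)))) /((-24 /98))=-711296495 /1970633751264 - 38857 * sqrt(5945) /1970633751264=-0.00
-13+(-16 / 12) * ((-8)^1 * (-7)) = -87.67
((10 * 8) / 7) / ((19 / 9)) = 720 / 133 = 5.41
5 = 5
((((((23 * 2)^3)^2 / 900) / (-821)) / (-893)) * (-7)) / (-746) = 0.13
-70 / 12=-35 / 6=-5.83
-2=-2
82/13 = 6.31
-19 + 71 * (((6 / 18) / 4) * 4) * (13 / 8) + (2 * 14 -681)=-633.54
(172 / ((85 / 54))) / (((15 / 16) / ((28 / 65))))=1387008 / 27625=50.21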